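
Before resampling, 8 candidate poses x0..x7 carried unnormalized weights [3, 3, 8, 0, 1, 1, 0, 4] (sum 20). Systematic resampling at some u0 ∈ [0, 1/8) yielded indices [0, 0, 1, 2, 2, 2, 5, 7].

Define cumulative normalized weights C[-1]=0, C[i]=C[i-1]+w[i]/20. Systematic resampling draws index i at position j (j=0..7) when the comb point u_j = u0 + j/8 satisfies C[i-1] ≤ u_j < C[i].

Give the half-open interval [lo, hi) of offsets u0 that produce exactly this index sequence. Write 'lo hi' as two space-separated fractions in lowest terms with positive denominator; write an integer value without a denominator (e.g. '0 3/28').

0 1/40

C = [3/20, 3/10, 7/10, 7/10, 3/4, 4/5, 4/5, 1]
j=0 picked index 0: u0 ∈ [0, 3/20)
j=1 picked index 0: u0 ∈ [-1/8, 1/40)
j=2 picked index 1: u0 ∈ [-1/10, 1/20)
j=3 picked index 2: u0 ∈ [-3/40, 13/40)
j=4 picked index 2: u0 ∈ [-1/5, 1/5)
j=5 picked index 2: u0 ∈ [-13/40, 3/40)
j=6 picked index 5: u0 ∈ [0, 1/20)
j=7 picked index 7: u0 ∈ [-3/40, 1/8)
intersection: [0, 1/40)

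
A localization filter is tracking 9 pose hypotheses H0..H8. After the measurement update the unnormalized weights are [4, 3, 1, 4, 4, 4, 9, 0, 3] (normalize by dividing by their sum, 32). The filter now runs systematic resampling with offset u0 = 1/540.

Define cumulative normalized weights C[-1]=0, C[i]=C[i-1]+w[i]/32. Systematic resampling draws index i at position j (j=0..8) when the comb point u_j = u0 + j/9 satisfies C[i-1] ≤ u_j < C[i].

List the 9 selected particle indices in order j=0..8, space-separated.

0 0 2 3 4 5 6 6 6

C = [1/8, 7/32, 1/4, 3/8, 1/2, 5/8, 29/32, 29/32, 1]
j=0: u_0=1/540 ∈ [0, 1/8) → index 0
j=1: u_1=61/540 ∈ [0, 1/8) → index 0
j=2: u_2=121/540 ∈ [7/32, 1/4) → index 2
j=3: u_3=181/540 ∈ [1/4, 3/8) → index 3
j=4: u_4=241/540 ∈ [3/8, 1/2) → index 4
j=5: u_5=301/540 ∈ [1/2, 5/8) → index 5
j=6: u_6=361/540 ∈ [5/8, 29/32) → index 6
j=7: u_7=421/540 ∈ [5/8, 29/32) → index 6
j=8: u_8=481/540 ∈ [5/8, 29/32) → index 6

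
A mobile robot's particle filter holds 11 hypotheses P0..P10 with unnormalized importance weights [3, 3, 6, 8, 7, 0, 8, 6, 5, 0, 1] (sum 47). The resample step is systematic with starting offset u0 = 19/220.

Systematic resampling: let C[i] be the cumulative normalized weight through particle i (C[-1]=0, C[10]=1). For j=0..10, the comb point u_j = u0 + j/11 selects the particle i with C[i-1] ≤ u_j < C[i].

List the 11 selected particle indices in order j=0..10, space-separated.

C = [3/47, 6/47, 12/47, 20/47, 27/47, 27/47, 35/47, 41/47, 46/47, 46/47, 1]
j=0: u_0=19/220 ∈ [3/47, 6/47) → index 1
j=1: u_1=39/220 ∈ [6/47, 12/47) → index 2
j=2: u_2=59/220 ∈ [12/47, 20/47) → index 3
j=3: u_3=79/220 ∈ [12/47, 20/47) → index 3
j=4: u_4=9/20 ∈ [20/47, 27/47) → index 4
j=5: u_5=119/220 ∈ [20/47, 27/47) → index 4
j=6: u_6=139/220 ∈ [27/47, 35/47) → index 6
j=7: u_7=159/220 ∈ [27/47, 35/47) → index 6
j=8: u_8=179/220 ∈ [35/47, 41/47) → index 7
j=9: u_9=199/220 ∈ [41/47, 46/47) → index 8
j=10: u_10=219/220 ∈ [46/47, 1) → index 10

1 2 3 3 4 4 6 6 7 8 10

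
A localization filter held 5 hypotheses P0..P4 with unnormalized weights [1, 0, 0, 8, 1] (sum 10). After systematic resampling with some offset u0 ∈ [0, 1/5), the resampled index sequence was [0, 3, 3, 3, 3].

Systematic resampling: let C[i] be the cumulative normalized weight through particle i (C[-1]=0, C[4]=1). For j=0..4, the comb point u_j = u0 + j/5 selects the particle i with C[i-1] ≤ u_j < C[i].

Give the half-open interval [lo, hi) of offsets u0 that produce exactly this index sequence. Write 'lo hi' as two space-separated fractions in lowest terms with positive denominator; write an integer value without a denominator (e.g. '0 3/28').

0 1/10

C = [1/10, 1/10, 1/10, 9/10, 1]
j=0 picked index 0: u0 ∈ [0, 1/10)
j=1 picked index 3: u0 ∈ [-1/10, 7/10)
j=2 picked index 3: u0 ∈ [-3/10, 1/2)
j=3 picked index 3: u0 ∈ [-1/2, 3/10)
j=4 picked index 3: u0 ∈ [-7/10, 1/10)
intersection: [0, 1/10)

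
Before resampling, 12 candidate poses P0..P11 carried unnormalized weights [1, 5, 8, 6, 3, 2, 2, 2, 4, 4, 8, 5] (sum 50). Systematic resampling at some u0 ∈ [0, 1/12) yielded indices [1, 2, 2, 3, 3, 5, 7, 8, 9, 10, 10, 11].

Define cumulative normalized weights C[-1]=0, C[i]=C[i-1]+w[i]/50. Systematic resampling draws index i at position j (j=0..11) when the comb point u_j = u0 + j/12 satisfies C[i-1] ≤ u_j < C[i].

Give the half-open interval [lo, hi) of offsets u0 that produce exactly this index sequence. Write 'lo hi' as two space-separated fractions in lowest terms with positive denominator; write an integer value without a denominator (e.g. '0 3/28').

C = [1/50, 3/25, 7/25, 2/5, 23/50, 1/2, 27/50, 29/50, 33/50, 37/50, 9/10, 1]
j=0 picked index 1: u0 ∈ [1/50, 3/25)
j=1 picked index 2: u0 ∈ [11/300, 59/300)
j=2 picked index 2: u0 ∈ [-7/150, 17/150)
j=3 picked index 3: u0 ∈ [3/100, 3/20)
j=4 picked index 3: u0 ∈ [-4/75, 1/15)
j=5 picked index 5: u0 ∈ [13/300, 1/12)
j=6 picked index 7: u0 ∈ [1/25, 2/25)
j=7 picked index 8: u0 ∈ [-1/300, 23/300)
j=8 picked index 9: u0 ∈ [-1/150, 11/150)
j=9 picked index 10: u0 ∈ [-1/100, 3/20)
j=10 picked index 10: u0 ∈ [-7/75, 1/15)
j=11 picked index 11: u0 ∈ [-1/60, 1/12)
intersection: [13/300, 1/15)

13/300 1/15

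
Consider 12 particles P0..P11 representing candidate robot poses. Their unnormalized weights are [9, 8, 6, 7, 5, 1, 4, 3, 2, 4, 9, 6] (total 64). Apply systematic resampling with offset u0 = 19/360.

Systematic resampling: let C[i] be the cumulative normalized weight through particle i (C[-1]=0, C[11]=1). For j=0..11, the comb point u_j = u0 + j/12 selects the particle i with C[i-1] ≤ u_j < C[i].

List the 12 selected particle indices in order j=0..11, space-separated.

C = [9/64, 17/64, 23/64, 15/32, 35/64, 9/16, 5/8, 43/64, 45/64, 49/64, 29/32, 1]
j=0: u_0=19/360 ∈ [0, 9/64) → index 0
j=1: u_1=49/360 ∈ [0, 9/64) → index 0
j=2: u_2=79/360 ∈ [9/64, 17/64) → index 1
j=3: u_3=109/360 ∈ [17/64, 23/64) → index 2
j=4: u_4=139/360 ∈ [23/64, 15/32) → index 3
j=5: u_5=169/360 ∈ [15/32, 35/64) → index 4
j=6: u_6=199/360 ∈ [35/64, 9/16) → index 5
j=7: u_7=229/360 ∈ [5/8, 43/64) → index 7
j=8: u_8=259/360 ∈ [45/64, 49/64) → index 9
j=9: u_9=289/360 ∈ [49/64, 29/32) → index 10
j=10: u_10=319/360 ∈ [49/64, 29/32) → index 10
j=11: u_11=349/360 ∈ [29/32, 1) → index 11

0 0 1 2 3 4 5 7 9 10 10 11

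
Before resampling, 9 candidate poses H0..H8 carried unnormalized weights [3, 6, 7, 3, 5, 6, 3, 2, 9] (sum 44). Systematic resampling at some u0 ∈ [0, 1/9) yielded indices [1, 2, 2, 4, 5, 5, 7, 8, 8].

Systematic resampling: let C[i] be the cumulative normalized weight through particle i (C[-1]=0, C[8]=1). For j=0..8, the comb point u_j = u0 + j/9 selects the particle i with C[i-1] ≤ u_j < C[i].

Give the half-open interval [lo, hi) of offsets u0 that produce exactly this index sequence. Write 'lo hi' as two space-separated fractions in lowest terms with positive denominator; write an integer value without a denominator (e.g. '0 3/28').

10/99 1/9

C = [3/44, 9/44, 4/11, 19/44, 6/11, 15/22, 3/4, 35/44, 1]
j=0 picked index 1: u0 ∈ [3/44, 9/44)
j=1 picked index 2: u0 ∈ [37/396, 25/99)
j=2 picked index 2: u0 ∈ [-7/396, 14/99)
j=3 picked index 4: u0 ∈ [13/132, 7/33)
j=4 picked index 5: u0 ∈ [10/99, 47/198)
j=5 picked index 5: u0 ∈ [-1/99, 25/198)
j=6 picked index 7: u0 ∈ [1/12, 17/132)
j=7 picked index 8: u0 ∈ [7/396, 2/9)
j=8 picked index 8: u0 ∈ [-37/396, 1/9)
intersection: [10/99, 1/9)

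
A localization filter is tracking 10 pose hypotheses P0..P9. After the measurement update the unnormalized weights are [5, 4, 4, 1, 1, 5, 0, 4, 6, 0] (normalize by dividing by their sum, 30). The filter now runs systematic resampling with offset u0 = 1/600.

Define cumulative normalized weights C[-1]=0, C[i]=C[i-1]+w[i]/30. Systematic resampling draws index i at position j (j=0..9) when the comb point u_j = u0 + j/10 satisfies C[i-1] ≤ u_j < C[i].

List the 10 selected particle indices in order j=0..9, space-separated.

C = [1/6, 3/10, 13/30, 7/15, 1/2, 2/3, 2/3, 4/5, 1, 1]
j=0: u_0=1/600 ∈ [0, 1/6) → index 0
j=1: u_1=61/600 ∈ [0, 1/6) → index 0
j=2: u_2=121/600 ∈ [1/6, 3/10) → index 1
j=3: u_3=181/600 ∈ [3/10, 13/30) → index 2
j=4: u_4=241/600 ∈ [3/10, 13/30) → index 2
j=5: u_5=301/600 ∈ [1/2, 2/3) → index 5
j=6: u_6=361/600 ∈ [1/2, 2/3) → index 5
j=7: u_7=421/600 ∈ [2/3, 4/5) → index 7
j=8: u_8=481/600 ∈ [4/5, 1) → index 8
j=9: u_9=541/600 ∈ [4/5, 1) → index 8

0 0 1 2 2 5 5 7 8 8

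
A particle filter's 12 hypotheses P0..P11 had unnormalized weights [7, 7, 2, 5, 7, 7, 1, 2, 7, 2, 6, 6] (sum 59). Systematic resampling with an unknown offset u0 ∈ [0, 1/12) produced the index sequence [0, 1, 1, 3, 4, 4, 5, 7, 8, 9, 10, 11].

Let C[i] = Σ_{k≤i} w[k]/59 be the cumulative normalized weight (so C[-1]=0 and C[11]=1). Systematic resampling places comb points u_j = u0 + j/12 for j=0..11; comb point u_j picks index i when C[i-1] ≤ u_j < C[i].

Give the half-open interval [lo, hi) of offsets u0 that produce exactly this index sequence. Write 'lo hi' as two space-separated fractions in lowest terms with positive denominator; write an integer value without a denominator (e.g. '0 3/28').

25/708 11/236

C = [7/59, 14/59, 16/59, 21/59, 28/59, 35/59, 36/59, 38/59, 45/59, 47/59, 53/59, 1]
j=0 picked index 0: u0 ∈ [0, 7/59)
j=1 picked index 1: u0 ∈ [25/708, 109/708)
j=2 picked index 1: u0 ∈ [-17/354, 25/354)
j=3 picked index 3: u0 ∈ [5/236, 25/236)
j=4 picked index 4: u0 ∈ [4/177, 25/177)
j=5 picked index 4: u0 ∈ [-43/708, 41/708)
j=6 picked index 5: u0 ∈ [-3/118, 11/118)
j=7 picked index 7: u0 ∈ [19/708, 43/708)
j=8 picked index 8: u0 ∈ [-4/177, 17/177)
j=9 picked index 9: u0 ∈ [3/236, 11/236)
j=10 picked index 10: u0 ∈ [-13/354, 23/354)
j=11 picked index 11: u0 ∈ [-13/708, 1/12)
intersection: [25/708, 11/236)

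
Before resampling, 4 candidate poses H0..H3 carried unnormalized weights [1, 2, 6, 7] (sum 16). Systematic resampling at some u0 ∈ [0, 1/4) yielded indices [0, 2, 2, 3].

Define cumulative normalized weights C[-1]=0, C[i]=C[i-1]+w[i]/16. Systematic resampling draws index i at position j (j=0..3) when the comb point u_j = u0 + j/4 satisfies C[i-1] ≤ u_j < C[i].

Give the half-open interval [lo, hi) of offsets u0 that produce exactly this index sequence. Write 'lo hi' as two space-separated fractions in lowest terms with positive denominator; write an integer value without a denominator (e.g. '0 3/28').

0 1/16

C = [1/16, 3/16, 9/16, 1]
j=0 picked index 0: u0 ∈ [0, 1/16)
j=1 picked index 2: u0 ∈ [-1/16, 5/16)
j=2 picked index 2: u0 ∈ [-5/16, 1/16)
j=3 picked index 3: u0 ∈ [-3/16, 1/4)
intersection: [0, 1/16)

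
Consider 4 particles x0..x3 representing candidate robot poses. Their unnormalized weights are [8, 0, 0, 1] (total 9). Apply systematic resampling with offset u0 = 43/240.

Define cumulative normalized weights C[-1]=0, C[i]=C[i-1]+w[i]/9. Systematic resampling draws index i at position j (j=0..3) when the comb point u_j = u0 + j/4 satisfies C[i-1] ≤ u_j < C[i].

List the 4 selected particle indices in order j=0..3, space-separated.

C = [8/9, 8/9, 8/9, 1]
j=0: u_0=43/240 ∈ [0, 8/9) → index 0
j=1: u_1=103/240 ∈ [0, 8/9) → index 0
j=2: u_2=163/240 ∈ [0, 8/9) → index 0
j=3: u_3=223/240 ∈ [8/9, 1) → index 3

0 0 0 3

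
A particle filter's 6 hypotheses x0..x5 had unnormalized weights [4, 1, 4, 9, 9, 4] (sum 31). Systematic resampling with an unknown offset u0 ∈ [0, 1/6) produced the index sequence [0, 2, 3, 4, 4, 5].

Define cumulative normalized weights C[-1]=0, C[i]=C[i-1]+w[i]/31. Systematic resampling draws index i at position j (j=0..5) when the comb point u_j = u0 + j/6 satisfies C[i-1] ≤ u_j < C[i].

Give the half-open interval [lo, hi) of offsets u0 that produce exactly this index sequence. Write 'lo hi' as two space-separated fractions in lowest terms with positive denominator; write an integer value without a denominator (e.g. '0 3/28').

5/62 23/186

C = [4/31, 5/31, 9/31, 18/31, 27/31, 1]
j=0 picked index 0: u0 ∈ [0, 4/31)
j=1 picked index 2: u0 ∈ [-1/186, 23/186)
j=2 picked index 3: u0 ∈ [-4/93, 23/93)
j=3 picked index 4: u0 ∈ [5/62, 23/62)
j=4 picked index 4: u0 ∈ [-8/93, 19/93)
j=5 picked index 5: u0 ∈ [7/186, 1/6)
intersection: [5/62, 23/186)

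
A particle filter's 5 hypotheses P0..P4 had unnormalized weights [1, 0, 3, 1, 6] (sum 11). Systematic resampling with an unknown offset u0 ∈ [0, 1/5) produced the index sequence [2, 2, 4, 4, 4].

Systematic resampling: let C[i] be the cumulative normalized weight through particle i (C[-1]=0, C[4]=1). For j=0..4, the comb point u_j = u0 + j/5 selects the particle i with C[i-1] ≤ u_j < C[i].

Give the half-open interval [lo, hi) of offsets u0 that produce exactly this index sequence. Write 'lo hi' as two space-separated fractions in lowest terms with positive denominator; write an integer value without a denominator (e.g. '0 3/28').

1/11 9/55

C = [1/11, 1/11, 4/11, 5/11, 1]
j=0 picked index 2: u0 ∈ [1/11, 4/11)
j=1 picked index 2: u0 ∈ [-6/55, 9/55)
j=2 picked index 4: u0 ∈ [3/55, 3/5)
j=3 picked index 4: u0 ∈ [-8/55, 2/5)
j=4 picked index 4: u0 ∈ [-19/55, 1/5)
intersection: [1/11, 9/55)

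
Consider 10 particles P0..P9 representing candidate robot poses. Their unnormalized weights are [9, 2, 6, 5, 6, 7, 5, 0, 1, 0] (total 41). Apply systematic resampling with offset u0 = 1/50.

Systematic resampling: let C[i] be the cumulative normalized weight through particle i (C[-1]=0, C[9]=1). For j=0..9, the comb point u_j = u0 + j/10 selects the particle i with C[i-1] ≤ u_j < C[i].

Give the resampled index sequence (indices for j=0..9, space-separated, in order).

0 0 1 2 3 3 4 5 5 6

C = [9/41, 11/41, 17/41, 22/41, 28/41, 35/41, 40/41, 40/41, 1, 1]
j=0: u_0=1/50 ∈ [0, 9/41) → index 0
j=1: u_1=3/25 ∈ [0, 9/41) → index 0
j=2: u_2=11/50 ∈ [9/41, 11/41) → index 1
j=3: u_3=8/25 ∈ [11/41, 17/41) → index 2
j=4: u_4=21/50 ∈ [17/41, 22/41) → index 3
j=5: u_5=13/25 ∈ [17/41, 22/41) → index 3
j=6: u_6=31/50 ∈ [22/41, 28/41) → index 4
j=7: u_7=18/25 ∈ [28/41, 35/41) → index 5
j=8: u_8=41/50 ∈ [28/41, 35/41) → index 5
j=9: u_9=23/25 ∈ [35/41, 40/41) → index 6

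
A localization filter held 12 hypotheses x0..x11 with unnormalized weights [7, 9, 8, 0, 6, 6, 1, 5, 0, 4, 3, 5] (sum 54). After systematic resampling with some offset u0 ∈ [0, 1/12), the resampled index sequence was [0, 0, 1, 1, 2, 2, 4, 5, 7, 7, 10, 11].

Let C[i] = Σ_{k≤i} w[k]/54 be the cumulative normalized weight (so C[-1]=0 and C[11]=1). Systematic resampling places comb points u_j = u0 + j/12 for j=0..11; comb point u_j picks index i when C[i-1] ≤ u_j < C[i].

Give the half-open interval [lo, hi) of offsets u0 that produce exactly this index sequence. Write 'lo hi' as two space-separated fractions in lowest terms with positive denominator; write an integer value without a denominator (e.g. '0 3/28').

C = [7/54, 8/27, 4/9, 4/9, 5/9, 2/3, 37/54, 7/9, 7/9, 23/27, 49/54, 1]
j=0 picked index 0: u0 ∈ [0, 7/54)
j=1 picked index 0: u0 ∈ [-1/12, 5/108)
j=2 picked index 1: u0 ∈ [-1/27, 7/54)
j=3 picked index 1: u0 ∈ [-13/108, 5/108)
j=4 picked index 2: u0 ∈ [-1/27, 1/9)
j=5 picked index 2: u0 ∈ [-13/108, 1/36)
j=6 picked index 4: u0 ∈ [-1/18, 1/18)
j=7 picked index 5: u0 ∈ [-1/36, 1/12)
j=8 picked index 7: u0 ∈ [1/54, 1/9)
j=9 picked index 7: u0 ∈ [-7/108, 1/36)
j=10 picked index 10: u0 ∈ [1/54, 2/27)
j=11 picked index 11: u0 ∈ [-1/108, 1/12)
intersection: [1/54, 1/36)

1/54 1/36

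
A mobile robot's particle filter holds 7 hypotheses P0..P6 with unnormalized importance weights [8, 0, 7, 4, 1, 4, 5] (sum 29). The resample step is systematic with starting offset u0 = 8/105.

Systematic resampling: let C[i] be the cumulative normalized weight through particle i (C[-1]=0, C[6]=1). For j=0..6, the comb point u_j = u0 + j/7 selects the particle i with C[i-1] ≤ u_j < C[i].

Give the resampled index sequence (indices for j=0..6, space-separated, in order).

C = [8/29, 8/29, 15/29, 19/29, 20/29, 24/29, 1]
j=0: u_0=8/105 ∈ [0, 8/29) → index 0
j=1: u_1=23/105 ∈ [0, 8/29) → index 0
j=2: u_2=38/105 ∈ [8/29, 15/29) → index 2
j=3: u_3=53/105 ∈ [8/29, 15/29) → index 2
j=4: u_4=68/105 ∈ [15/29, 19/29) → index 3
j=5: u_5=83/105 ∈ [20/29, 24/29) → index 5
j=6: u_6=14/15 ∈ [24/29, 1) → index 6

0 0 2 2 3 5 6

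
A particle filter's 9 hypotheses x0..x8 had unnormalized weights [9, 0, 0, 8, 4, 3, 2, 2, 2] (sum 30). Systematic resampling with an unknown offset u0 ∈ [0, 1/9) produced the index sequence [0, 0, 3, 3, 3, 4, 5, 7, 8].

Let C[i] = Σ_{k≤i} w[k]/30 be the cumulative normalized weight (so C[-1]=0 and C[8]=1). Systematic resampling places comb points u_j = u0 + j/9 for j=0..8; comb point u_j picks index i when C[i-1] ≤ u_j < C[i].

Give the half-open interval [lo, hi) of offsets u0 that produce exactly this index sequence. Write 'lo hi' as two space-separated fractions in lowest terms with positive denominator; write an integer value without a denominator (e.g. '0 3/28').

4/45 1/9

C = [3/10, 3/10, 3/10, 17/30, 7/10, 4/5, 13/15, 14/15, 1]
j=0 picked index 0: u0 ∈ [0, 3/10)
j=1 picked index 0: u0 ∈ [-1/9, 17/90)
j=2 picked index 3: u0 ∈ [7/90, 31/90)
j=3 picked index 3: u0 ∈ [-1/30, 7/30)
j=4 picked index 3: u0 ∈ [-13/90, 11/90)
j=5 picked index 4: u0 ∈ [1/90, 13/90)
j=6 picked index 5: u0 ∈ [1/30, 2/15)
j=7 picked index 7: u0 ∈ [4/45, 7/45)
j=8 picked index 8: u0 ∈ [2/45, 1/9)
intersection: [4/45, 1/9)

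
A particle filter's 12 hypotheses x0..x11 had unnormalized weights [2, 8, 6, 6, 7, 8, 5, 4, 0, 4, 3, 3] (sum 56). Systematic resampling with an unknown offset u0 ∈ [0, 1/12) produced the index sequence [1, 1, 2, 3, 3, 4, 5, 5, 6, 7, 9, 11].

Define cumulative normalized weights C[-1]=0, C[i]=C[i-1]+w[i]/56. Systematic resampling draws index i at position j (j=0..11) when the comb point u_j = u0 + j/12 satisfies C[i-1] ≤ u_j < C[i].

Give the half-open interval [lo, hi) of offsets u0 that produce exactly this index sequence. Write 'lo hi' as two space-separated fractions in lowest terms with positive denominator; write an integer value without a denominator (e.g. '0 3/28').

1/28 5/84

C = [1/28, 5/28, 2/7, 11/28, 29/56, 37/56, 3/4, 23/28, 23/28, 25/28, 53/56, 1]
j=0 picked index 1: u0 ∈ [1/28, 5/28)
j=1 picked index 1: u0 ∈ [-1/21, 2/21)
j=2 picked index 2: u0 ∈ [1/84, 5/42)
j=3 picked index 3: u0 ∈ [1/28, 1/7)
j=4 picked index 3: u0 ∈ [-1/21, 5/84)
j=5 picked index 4: u0 ∈ [-1/42, 17/168)
j=6 picked index 5: u0 ∈ [1/56, 9/56)
j=7 picked index 5: u0 ∈ [-11/168, 13/168)
j=8 picked index 6: u0 ∈ [-1/168, 1/12)
j=9 picked index 7: u0 ∈ [0, 1/14)
j=10 picked index 9: u0 ∈ [-1/84, 5/84)
j=11 picked index 11: u0 ∈ [5/168, 1/12)
intersection: [1/28, 5/84)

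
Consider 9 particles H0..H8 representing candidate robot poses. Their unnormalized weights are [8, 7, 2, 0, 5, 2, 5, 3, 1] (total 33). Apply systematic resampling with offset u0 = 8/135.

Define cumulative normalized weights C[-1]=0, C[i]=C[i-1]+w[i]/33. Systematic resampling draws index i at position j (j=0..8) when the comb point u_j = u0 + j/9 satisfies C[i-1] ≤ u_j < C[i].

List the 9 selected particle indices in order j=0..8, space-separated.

0 0 1 1 2 4 5 6 7

C = [8/33, 5/11, 17/33, 17/33, 2/3, 8/11, 29/33, 32/33, 1]
j=0: u_0=8/135 ∈ [0, 8/33) → index 0
j=1: u_1=23/135 ∈ [0, 8/33) → index 0
j=2: u_2=38/135 ∈ [8/33, 5/11) → index 1
j=3: u_3=53/135 ∈ [8/33, 5/11) → index 1
j=4: u_4=68/135 ∈ [5/11, 17/33) → index 2
j=5: u_5=83/135 ∈ [17/33, 2/3) → index 4
j=6: u_6=98/135 ∈ [2/3, 8/11) → index 5
j=7: u_7=113/135 ∈ [8/11, 29/33) → index 6
j=8: u_8=128/135 ∈ [29/33, 32/33) → index 7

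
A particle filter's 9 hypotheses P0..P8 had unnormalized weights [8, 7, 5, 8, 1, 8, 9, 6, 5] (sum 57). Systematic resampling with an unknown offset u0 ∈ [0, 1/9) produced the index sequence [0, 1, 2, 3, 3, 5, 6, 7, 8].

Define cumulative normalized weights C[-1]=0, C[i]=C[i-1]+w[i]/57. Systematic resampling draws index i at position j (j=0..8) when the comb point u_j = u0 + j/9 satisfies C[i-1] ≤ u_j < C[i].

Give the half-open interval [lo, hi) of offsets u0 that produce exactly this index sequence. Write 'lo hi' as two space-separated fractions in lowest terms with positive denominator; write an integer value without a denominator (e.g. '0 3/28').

7/171 8/171

C = [8/57, 5/19, 20/57, 28/57, 29/57, 37/57, 46/57, 52/57, 1]
j=0 picked index 0: u0 ∈ [0, 8/57)
j=1 picked index 1: u0 ∈ [5/171, 26/171)
j=2 picked index 2: u0 ∈ [7/171, 22/171)
j=3 picked index 3: u0 ∈ [1/57, 3/19)
j=4 picked index 3: u0 ∈ [-16/171, 8/171)
j=5 picked index 5: u0 ∈ [-8/171, 16/171)
j=6 picked index 6: u0 ∈ [-1/57, 8/57)
j=7 picked index 7: u0 ∈ [5/171, 23/171)
j=8 picked index 8: u0 ∈ [4/171, 1/9)
intersection: [7/171, 8/171)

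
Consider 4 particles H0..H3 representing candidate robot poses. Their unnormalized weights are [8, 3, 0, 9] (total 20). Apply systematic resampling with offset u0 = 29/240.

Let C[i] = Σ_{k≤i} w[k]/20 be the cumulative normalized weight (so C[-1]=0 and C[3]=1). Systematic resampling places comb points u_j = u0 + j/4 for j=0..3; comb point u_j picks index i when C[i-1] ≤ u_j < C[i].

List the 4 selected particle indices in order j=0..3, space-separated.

0 0 3 3

C = [2/5, 11/20, 11/20, 1]
j=0: u_0=29/240 ∈ [0, 2/5) → index 0
j=1: u_1=89/240 ∈ [0, 2/5) → index 0
j=2: u_2=149/240 ∈ [11/20, 1) → index 3
j=3: u_3=209/240 ∈ [11/20, 1) → index 3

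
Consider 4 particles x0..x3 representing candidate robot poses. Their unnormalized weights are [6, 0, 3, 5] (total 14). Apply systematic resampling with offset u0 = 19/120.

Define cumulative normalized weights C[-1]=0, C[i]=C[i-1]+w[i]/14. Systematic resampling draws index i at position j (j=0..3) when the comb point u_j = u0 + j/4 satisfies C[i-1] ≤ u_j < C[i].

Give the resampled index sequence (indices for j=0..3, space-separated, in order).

0 0 3 3

C = [3/7, 3/7, 9/14, 1]
j=0: u_0=19/120 ∈ [0, 3/7) → index 0
j=1: u_1=49/120 ∈ [0, 3/7) → index 0
j=2: u_2=79/120 ∈ [9/14, 1) → index 3
j=3: u_3=109/120 ∈ [9/14, 1) → index 3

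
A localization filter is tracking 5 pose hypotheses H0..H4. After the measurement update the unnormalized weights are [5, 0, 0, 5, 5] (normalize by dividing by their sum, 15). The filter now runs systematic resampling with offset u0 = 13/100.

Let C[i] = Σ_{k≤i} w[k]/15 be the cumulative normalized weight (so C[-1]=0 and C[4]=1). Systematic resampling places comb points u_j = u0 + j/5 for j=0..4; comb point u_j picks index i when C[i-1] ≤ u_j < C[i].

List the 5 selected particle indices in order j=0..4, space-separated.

C = [1/3, 1/3, 1/3, 2/3, 1]
j=0: u_0=13/100 ∈ [0, 1/3) → index 0
j=1: u_1=33/100 ∈ [0, 1/3) → index 0
j=2: u_2=53/100 ∈ [1/3, 2/3) → index 3
j=3: u_3=73/100 ∈ [2/3, 1) → index 4
j=4: u_4=93/100 ∈ [2/3, 1) → index 4

0 0 3 4 4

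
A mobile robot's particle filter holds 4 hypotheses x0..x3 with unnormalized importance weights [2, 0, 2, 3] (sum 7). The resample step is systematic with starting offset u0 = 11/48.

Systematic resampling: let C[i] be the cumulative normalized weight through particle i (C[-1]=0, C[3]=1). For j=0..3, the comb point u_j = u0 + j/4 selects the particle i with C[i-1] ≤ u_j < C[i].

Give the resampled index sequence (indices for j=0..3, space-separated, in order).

0 2 3 3

C = [2/7, 2/7, 4/7, 1]
j=0: u_0=11/48 ∈ [0, 2/7) → index 0
j=1: u_1=23/48 ∈ [2/7, 4/7) → index 2
j=2: u_2=35/48 ∈ [4/7, 1) → index 3
j=3: u_3=47/48 ∈ [4/7, 1) → index 3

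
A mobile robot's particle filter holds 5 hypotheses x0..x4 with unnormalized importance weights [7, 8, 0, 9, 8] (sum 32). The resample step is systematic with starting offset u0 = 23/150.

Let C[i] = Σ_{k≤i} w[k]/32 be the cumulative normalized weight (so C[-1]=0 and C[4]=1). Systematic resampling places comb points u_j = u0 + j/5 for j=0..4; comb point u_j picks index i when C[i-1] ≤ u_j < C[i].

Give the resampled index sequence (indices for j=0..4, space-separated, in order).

0 1 3 4 4

C = [7/32, 15/32, 15/32, 3/4, 1]
j=0: u_0=23/150 ∈ [0, 7/32) → index 0
j=1: u_1=53/150 ∈ [7/32, 15/32) → index 1
j=2: u_2=83/150 ∈ [15/32, 3/4) → index 3
j=3: u_3=113/150 ∈ [3/4, 1) → index 4
j=4: u_4=143/150 ∈ [3/4, 1) → index 4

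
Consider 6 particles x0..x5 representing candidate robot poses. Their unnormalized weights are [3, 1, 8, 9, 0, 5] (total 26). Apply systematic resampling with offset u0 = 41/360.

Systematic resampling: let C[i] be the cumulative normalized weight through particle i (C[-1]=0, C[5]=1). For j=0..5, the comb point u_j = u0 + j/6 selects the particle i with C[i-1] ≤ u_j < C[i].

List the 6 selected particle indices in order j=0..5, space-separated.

C = [3/26, 2/13, 6/13, 21/26, 21/26, 1]
j=0: u_0=41/360 ∈ [0, 3/26) → index 0
j=1: u_1=101/360 ∈ [2/13, 6/13) → index 2
j=2: u_2=161/360 ∈ [2/13, 6/13) → index 2
j=3: u_3=221/360 ∈ [6/13, 21/26) → index 3
j=4: u_4=281/360 ∈ [6/13, 21/26) → index 3
j=5: u_5=341/360 ∈ [21/26, 1) → index 5

0 2 2 3 3 5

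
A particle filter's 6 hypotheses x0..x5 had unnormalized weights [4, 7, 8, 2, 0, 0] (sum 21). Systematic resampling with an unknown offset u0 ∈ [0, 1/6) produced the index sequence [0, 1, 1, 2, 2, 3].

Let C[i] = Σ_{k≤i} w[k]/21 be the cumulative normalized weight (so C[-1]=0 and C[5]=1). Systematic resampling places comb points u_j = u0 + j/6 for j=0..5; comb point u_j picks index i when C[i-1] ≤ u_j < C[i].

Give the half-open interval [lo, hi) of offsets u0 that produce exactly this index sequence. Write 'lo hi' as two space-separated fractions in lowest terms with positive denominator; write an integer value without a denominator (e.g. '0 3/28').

C = [4/21, 11/21, 19/21, 1, 1, 1]
j=0 picked index 0: u0 ∈ [0, 4/21)
j=1 picked index 1: u0 ∈ [1/42, 5/14)
j=2 picked index 1: u0 ∈ [-1/7, 4/21)
j=3 picked index 2: u0 ∈ [1/42, 17/42)
j=4 picked index 2: u0 ∈ [-1/7, 5/21)
j=5 picked index 3: u0 ∈ [1/14, 1/6)
intersection: [1/14, 1/6)

1/14 1/6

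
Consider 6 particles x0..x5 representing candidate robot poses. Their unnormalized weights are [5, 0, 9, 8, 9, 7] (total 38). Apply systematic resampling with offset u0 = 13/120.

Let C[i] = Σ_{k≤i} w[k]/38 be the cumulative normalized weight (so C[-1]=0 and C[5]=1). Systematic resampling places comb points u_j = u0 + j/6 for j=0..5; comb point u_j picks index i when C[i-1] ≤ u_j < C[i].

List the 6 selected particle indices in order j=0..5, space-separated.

0 2 3 4 4 5

C = [5/38, 5/38, 7/19, 11/19, 31/38, 1]
j=0: u_0=13/120 ∈ [0, 5/38) → index 0
j=1: u_1=11/40 ∈ [5/38, 7/19) → index 2
j=2: u_2=53/120 ∈ [7/19, 11/19) → index 3
j=3: u_3=73/120 ∈ [11/19, 31/38) → index 4
j=4: u_4=31/40 ∈ [11/19, 31/38) → index 4
j=5: u_5=113/120 ∈ [31/38, 1) → index 5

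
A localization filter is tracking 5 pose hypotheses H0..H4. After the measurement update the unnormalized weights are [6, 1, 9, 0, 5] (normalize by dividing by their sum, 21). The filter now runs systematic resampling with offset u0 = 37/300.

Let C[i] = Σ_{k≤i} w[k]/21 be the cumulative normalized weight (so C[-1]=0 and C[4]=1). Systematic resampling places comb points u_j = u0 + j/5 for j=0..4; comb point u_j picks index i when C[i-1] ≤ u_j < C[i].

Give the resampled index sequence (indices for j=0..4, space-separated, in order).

0 1 2 2 4

C = [2/7, 1/3, 16/21, 16/21, 1]
j=0: u_0=37/300 ∈ [0, 2/7) → index 0
j=1: u_1=97/300 ∈ [2/7, 1/3) → index 1
j=2: u_2=157/300 ∈ [1/3, 16/21) → index 2
j=3: u_3=217/300 ∈ [1/3, 16/21) → index 2
j=4: u_4=277/300 ∈ [16/21, 1) → index 4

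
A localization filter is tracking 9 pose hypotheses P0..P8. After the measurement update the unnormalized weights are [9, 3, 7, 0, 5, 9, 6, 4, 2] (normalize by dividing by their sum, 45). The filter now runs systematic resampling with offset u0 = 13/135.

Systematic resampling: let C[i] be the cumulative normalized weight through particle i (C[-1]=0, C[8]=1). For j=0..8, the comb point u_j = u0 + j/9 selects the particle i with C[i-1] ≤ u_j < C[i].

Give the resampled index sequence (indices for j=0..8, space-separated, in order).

0 1 2 4 5 5 6 7 8

C = [1/5, 4/15, 19/45, 19/45, 8/15, 11/15, 13/15, 43/45, 1]
j=0: u_0=13/135 ∈ [0, 1/5) → index 0
j=1: u_1=28/135 ∈ [1/5, 4/15) → index 1
j=2: u_2=43/135 ∈ [4/15, 19/45) → index 2
j=3: u_3=58/135 ∈ [19/45, 8/15) → index 4
j=4: u_4=73/135 ∈ [8/15, 11/15) → index 5
j=5: u_5=88/135 ∈ [8/15, 11/15) → index 5
j=6: u_6=103/135 ∈ [11/15, 13/15) → index 6
j=7: u_7=118/135 ∈ [13/15, 43/45) → index 7
j=8: u_8=133/135 ∈ [43/45, 1) → index 8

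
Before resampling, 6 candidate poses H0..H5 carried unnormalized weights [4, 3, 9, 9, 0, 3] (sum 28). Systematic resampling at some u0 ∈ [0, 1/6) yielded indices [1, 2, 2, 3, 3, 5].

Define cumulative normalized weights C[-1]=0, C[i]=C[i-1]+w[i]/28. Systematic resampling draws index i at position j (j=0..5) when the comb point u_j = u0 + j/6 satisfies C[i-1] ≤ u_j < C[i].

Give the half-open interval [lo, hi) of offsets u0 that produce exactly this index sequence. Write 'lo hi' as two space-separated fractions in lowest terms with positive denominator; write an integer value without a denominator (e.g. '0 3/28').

1/7 1/6

C = [1/7, 1/4, 4/7, 25/28, 25/28, 1]
j=0 picked index 1: u0 ∈ [1/7, 1/4)
j=1 picked index 2: u0 ∈ [1/12, 17/42)
j=2 picked index 2: u0 ∈ [-1/12, 5/21)
j=3 picked index 3: u0 ∈ [1/14, 11/28)
j=4 picked index 3: u0 ∈ [-2/21, 19/84)
j=5 picked index 5: u0 ∈ [5/84, 1/6)
intersection: [1/7, 1/6)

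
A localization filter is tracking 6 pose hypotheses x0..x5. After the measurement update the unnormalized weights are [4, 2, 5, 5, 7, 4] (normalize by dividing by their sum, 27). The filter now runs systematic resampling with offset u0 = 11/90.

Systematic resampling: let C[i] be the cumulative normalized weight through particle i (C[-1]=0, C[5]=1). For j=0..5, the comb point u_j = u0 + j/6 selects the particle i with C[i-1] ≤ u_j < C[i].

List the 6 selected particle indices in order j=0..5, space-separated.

C = [4/27, 2/9, 11/27, 16/27, 23/27, 1]
j=0: u_0=11/90 ∈ [0, 4/27) → index 0
j=1: u_1=13/45 ∈ [2/9, 11/27) → index 2
j=2: u_2=41/90 ∈ [11/27, 16/27) → index 3
j=3: u_3=28/45 ∈ [16/27, 23/27) → index 4
j=4: u_4=71/90 ∈ [16/27, 23/27) → index 4
j=5: u_5=43/45 ∈ [23/27, 1) → index 5

0 2 3 4 4 5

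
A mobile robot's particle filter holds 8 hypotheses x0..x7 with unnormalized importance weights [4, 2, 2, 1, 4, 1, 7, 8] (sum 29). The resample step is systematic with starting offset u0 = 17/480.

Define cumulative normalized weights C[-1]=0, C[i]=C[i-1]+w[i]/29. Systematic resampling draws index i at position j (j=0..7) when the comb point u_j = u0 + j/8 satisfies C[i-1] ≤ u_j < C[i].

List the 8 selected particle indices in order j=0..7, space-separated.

0 1 3 4 6 6 7 7

C = [4/29, 6/29, 8/29, 9/29, 13/29, 14/29, 21/29, 1]
j=0: u_0=17/480 ∈ [0, 4/29) → index 0
j=1: u_1=77/480 ∈ [4/29, 6/29) → index 1
j=2: u_2=137/480 ∈ [8/29, 9/29) → index 3
j=3: u_3=197/480 ∈ [9/29, 13/29) → index 4
j=4: u_4=257/480 ∈ [14/29, 21/29) → index 6
j=5: u_5=317/480 ∈ [14/29, 21/29) → index 6
j=6: u_6=377/480 ∈ [21/29, 1) → index 7
j=7: u_7=437/480 ∈ [21/29, 1) → index 7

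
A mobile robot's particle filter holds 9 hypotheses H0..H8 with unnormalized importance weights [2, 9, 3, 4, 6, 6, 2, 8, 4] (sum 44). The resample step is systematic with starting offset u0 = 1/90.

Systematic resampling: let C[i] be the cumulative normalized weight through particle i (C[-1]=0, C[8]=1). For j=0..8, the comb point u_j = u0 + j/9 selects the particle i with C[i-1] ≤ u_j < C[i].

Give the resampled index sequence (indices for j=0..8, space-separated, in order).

0 1 1 3 4 5 5 7 7

C = [1/22, 1/4, 7/22, 9/22, 6/11, 15/22, 8/11, 10/11, 1]
j=0: u_0=1/90 ∈ [0, 1/22) → index 0
j=1: u_1=11/90 ∈ [1/22, 1/4) → index 1
j=2: u_2=7/30 ∈ [1/22, 1/4) → index 1
j=3: u_3=31/90 ∈ [7/22, 9/22) → index 3
j=4: u_4=41/90 ∈ [9/22, 6/11) → index 4
j=5: u_5=17/30 ∈ [6/11, 15/22) → index 5
j=6: u_6=61/90 ∈ [6/11, 15/22) → index 5
j=7: u_7=71/90 ∈ [8/11, 10/11) → index 7
j=8: u_8=9/10 ∈ [8/11, 10/11) → index 7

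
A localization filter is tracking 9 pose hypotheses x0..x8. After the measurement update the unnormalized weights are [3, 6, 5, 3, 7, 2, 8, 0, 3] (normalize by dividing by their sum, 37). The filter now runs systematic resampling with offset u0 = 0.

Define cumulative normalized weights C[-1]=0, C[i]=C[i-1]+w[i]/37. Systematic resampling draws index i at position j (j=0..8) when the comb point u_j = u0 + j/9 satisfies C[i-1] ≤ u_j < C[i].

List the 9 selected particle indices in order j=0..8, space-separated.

C = [3/37, 9/37, 14/37, 17/37, 24/37, 26/37, 34/37, 34/37, 1]
j=0: u_0=0 ∈ [0, 3/37) → index 0
j=1: u_1=1/9 ∈ [3/37, 9/37) → index 1
j=2: u_2=2/9 ∈ [3/37, 9/37) → index 1
j=3: u_3=1/3 ∈ [9/37, 14/37) → index 2
j=4: u_4=4/9 ∈ [14/37, 17/37) → index 3
j=5: u_5=5/9 ∈ [17/37, 24/37) → index 4
j=6: u_6=2/3 ∈ [24/37, 26/37) → index 5
j=7: u_7=7/9 ∈ [26/37, 34/37) → index 6
j=8: u_8=8/9 ∈ [26/37, 34/37) → index 6

0 1 1 2 3 4 5 6 6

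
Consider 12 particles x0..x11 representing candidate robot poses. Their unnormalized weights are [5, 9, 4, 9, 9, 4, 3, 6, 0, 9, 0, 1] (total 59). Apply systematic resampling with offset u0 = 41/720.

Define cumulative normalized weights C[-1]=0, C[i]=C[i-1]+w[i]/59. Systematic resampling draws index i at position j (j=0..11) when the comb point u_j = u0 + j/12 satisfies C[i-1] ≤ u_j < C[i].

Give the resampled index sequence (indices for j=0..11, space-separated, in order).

0 1 1 3 3 4 4 5 6 7 9 9

C = [5/59, 14/59, 18/59, 27/59, 36/59, 40/59, 43/59, 49/59, 49/59, 58/59, 58/59, 1]
j=0: u_0=41/720 ∈ [0, 5/59) → index 0
j=1: u_1=101/720 ∈ [5/59, 14/59) → index 1
j=2: u_2=161/720 ∈ [5/59, 14/59) → index 1
j=3: u_3=221/720 ∈ [18/59, 27/59) → index 3
j=4: u_4=281/720 ∈ [18/59, 27/59) → index 3
j=5: u_5=341/720 ∈ [27/59, 36/59) → index 4
j=6: u_6=401/720 ∈ [27/59, 36/59) → index 4
j=7: u_7=461/720 ∈ [36/59, 40/59) → index 5
j=8: u_8=521/720 ∈ [40/59, 43/59) → index 6
j=9: u_9=581/720 ∈ [43/59, 49/59) → index 7
j=10: u_10=641/720 ∈ [49/59, 58/59) → index 9
j=11: u_11=701/720 ∈ [49/59, 58/59) → index 9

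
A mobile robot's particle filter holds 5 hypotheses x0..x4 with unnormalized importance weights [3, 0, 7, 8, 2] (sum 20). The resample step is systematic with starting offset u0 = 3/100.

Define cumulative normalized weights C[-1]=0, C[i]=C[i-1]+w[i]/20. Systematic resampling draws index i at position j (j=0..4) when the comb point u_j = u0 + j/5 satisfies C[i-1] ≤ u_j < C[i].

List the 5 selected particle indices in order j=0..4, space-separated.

C = [3/20, 3/20, 1/2, 9/10, 1]
j=0: u_0=3/100 ∈ [0, 3/20) → index 0
j=1: u_1=23/100 ∈ [3/20, 1/2) → index 2
j=2: u_2=43/100 ∈ [3/20, 1/2) → index 2
j=3: u_3=63/100 ∈ [1/2, 9/10) → index 3
j=4: u_4=83/100 ∈ [1/2, 9/10) → index 3

0 2 2 3 3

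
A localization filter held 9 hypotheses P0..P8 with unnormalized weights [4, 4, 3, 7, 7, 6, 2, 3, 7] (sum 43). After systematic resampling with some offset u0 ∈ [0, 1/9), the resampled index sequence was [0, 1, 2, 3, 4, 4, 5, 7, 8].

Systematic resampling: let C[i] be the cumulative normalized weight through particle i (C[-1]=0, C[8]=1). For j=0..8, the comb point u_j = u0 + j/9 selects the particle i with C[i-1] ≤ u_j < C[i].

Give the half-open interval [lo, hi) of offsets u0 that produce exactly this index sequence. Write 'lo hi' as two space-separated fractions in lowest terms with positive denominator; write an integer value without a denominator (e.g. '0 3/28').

0 10/387

C = [4/43, 8/43, 11/43, 18/43, 25/43, 31/43, 33/43, 36/43, 1]
j=0 picked index 0: u0 ∈ [0, 4/43)
j=1 picked index 1: u0 ∈ [-7/387, 29/387)
j=2 picked index 2: u0 ∈ [-14/387, 13/387)
j=3 picked index 3: u0 ∈ [-10/129, 11/129)
j=4 picked index 4: u0 ∈ [-10/387, 53/387)
j=5 picked index 4: u0 ∈ [-53/387, 10/387)
j=6 picked index 5: u0 ∈ [-11/129, 7/129)
j=7 picked index 7: u0 ∈ [-4/387, 23/387)
j=8 picked index 8: u0 ∈ [-20/387, 1/9)
intersection: [0, 10/387)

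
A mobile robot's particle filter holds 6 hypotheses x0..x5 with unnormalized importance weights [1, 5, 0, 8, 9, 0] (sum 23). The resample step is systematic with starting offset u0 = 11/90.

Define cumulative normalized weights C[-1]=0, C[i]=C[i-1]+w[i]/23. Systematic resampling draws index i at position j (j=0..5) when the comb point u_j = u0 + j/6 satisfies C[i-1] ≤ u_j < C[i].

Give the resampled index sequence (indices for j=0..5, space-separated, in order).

1 3 3 4 4 4

C = [1/23, 6/23, 6/23, 14/23, 1, 1]
j=0: u_0=11/90 ∈ [1/23, 6/23) → index 1
j=1: u_1=13/45 ∈ [6/23, 14/23) → index 3
j=2: u_2=41/90 ∈ [6/23, 14/23) → index 3
j=3: u_3=28/45 ∈ [14/23, 1) → index 4
j=4: u_4=71/90 ∈ [14/23, 1) → index 4
j=5: u_5=43/45 ∈ [14/23, 1) → index 4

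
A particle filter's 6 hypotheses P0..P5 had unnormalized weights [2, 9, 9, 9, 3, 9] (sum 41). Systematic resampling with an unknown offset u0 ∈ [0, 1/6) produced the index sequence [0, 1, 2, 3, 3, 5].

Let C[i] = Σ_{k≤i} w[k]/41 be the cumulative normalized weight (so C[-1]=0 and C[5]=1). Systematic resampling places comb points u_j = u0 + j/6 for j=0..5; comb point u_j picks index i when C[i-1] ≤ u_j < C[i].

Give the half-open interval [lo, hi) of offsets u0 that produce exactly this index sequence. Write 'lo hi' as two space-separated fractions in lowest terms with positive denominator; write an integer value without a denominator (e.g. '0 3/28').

C = [2/41, 11/41, 20/41, 29/41, 32/41, 1]
j=0 picked index 0: u0 ∈ [0, 2/41)
j=1 picked index 1: u0 ∈ [-29/246, 25/246)
j=2 picked index 2: u0 ∈ [-8/123, 19/123)
j=3 picked index 3: u0 ∈ [-1/82, 17/82)
j=4 picked index 3: u0 ∈ [-22/123, 5/123)
j=5 picked index 5: u0 ∈ [-13/246, 1/6)
intersection: [0, 5/123)

0 5/123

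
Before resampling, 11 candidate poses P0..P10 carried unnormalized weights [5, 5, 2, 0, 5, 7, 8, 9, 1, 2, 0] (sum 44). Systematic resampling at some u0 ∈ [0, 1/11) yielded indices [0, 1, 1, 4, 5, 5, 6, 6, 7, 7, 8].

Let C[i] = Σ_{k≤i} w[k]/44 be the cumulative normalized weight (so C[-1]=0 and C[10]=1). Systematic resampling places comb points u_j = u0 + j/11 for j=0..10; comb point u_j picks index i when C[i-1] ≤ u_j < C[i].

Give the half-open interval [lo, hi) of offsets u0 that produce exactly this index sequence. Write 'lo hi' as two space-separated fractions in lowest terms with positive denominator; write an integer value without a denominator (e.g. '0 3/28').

1/44 1/22

C = [5/44, 5/22, 3/11, 3/11, 17/44, 6/11, 8/11, 41/44, 21/22, 1, 1]
j=0 picked index 0: u0 ∈ [0, 5/44)
j=1 picked index 1: u0 ∈ [1/44, 3/22)
j=2 picked index 1: u0 ∈ [-3/44, 1/22)
j=3 picked index 4: u0 ∈ [0, 5/44)
j=4 picked index 5: u0 ∈ [1/44, 2/11)
j=5 picked index 5: u0 ∈ [-3/44, 1/11)
j=6 picked index 6: u0 ∈ [0, 2/11)
j=7 picked index 6: u0 ∈ [-1/11, 1/11)
j=8 picked index 7: u0 ∈ [0, 9/44)
j=9 picked index 7: u0 ∈ [-1/11, 5/44)
j=10 picked index 8: u0 ∈ [1/44, 1/22)
intersection: [1/44, 1/22)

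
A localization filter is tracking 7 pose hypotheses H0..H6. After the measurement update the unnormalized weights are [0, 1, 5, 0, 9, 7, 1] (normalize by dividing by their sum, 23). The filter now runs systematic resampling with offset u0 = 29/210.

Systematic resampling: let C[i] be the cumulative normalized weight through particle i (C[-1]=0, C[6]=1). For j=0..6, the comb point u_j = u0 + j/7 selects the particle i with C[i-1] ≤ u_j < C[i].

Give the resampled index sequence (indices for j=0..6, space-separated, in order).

2 4 4 4 5 5 6

C = [0, 1/23, 6/23, 6/23, 15/23, 22/23, 1]
j=0: u_0=29/210 ∈ [1/23, 6/23) → index 2
j=1: u_1=59/210 ∈ [6/23, 15/23) → index 4
j=2: u_2=89/210 ∈ [6/23, 15/23) → index 4
j=3: u_3=17/30 ∈ [6/23, 15/23) → index 4
j=4: u_4=149/210 ∈ [15/23, 22/23) → index 5
j=5: u_5=179/210 ∈ [15/23, 22/23) → index 5
j=6: u_6=209/210 ∈ [22/23, 1) → index 6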